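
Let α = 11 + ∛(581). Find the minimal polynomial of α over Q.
m_α(x) = x^3 - 33x^2 + 363x - 1912

Set β = α - 11 = ∛(581), so β^3 = 581. Then (α - 11)^3 - 581 = 0, i.e. α is a root of g(x) = (x - 11)^3 - 581 = x^3 - 33x^2 + 363x - 1912. Since g(x) = h(x - 11) where h(x) = x^3 - 581, and h is irreducible over Q (because 581 is not a perfect cube, so h has no rational root, and a monic cubic with no rational root is irreducible), g is also irreducible (irreducibility is preserved under the substitution x → x - 11). Hence m_α(x) = x^3 - 33x^2 + 363x - 1912.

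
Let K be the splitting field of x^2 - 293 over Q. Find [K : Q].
[K : Q] = 2

f(x) = x^2 - 293 factors as (x - √293)(x + √293). The splitting field is K = Q(√293). Since 293 is squarefree and > 1, it is not a perfect square, so x^2 - 293 is irreducible over Q and [Q(√293) : Q] = 2. Hence [K : Q] = 2.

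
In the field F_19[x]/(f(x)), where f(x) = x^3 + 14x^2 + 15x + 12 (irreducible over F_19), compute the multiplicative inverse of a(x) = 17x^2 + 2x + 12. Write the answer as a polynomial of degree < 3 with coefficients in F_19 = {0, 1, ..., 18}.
a(x)^(-1) ≡ 7x^2 + 18x + 11 (mod f(x))

Since f is irreducible over F_19, F_19[x]/(f) is a field and a(x) ≠ 0 has an inverse. Apply the extended Euclidean algorithm to f(x) and a(x) in F_19[x]: f(x) = (9x + 2)·a(x) + (17x + 7);  a(x) = (x + 12)·(17x + 7) + (4). The last nonzero remainder is the constant 4 = gcd(f, a) in F_19. Back-substituting through the division chain expresses 4 = s(x)·a(x) + t(x)·f(x) with s(x) ≡ 9x^2 + 15x + 6 (mod f), so (9x^2 + 15x + 6)·a(x) ≡ 4 (mod f). Multiplying by 4^(-1) ≡ 5 in F_19 gives a(x)^(-1) ≡ 5·(9x^2 + 15x + 6) ≡ 7x^2 + 18x + 11 (mod f). Check: (17x^2 + 2x + 12)·(7x^2 + 18x + 11) = 5x^4 + 16x^3 + 3x^2 + 10x + 18 ≡ 1 (mod x^3 + 14x^2 + 15x + 12).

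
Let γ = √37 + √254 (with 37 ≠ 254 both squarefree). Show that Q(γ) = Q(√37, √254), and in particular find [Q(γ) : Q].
[Q(γ) : Q] = 4 (equivalently, Q(γ) = Q(√37, √254))

Obviously Q(γ) ⊆ Q(√37, √254), and [Q(√37, √254):Q] = 4 (since 37, 254 are distinct squarefree integers > 1 with 9398 not a perfect square). To show equality we compute the minimal polynomial of γ. From γ = √37 + √254: γ^2 = 37 + 2√(9398) + 254 = 291 + 2√(9398), so γ^2 - 291 = 2√(9398); squaring, (γ^2 - 291)^2 = 4·9398, i.e. γ^4 - 582γ^2 + 84681 - 37592 = 0, i.e. γ^4 - 582γ^2 + 47089 = 0. So γ is a root of x^4 - 582x^2 + 47089. This polynomial is irreducible over Q: it has no rational root (each ±√37 ± √254 is irrational), and any factorization into two quadratics over Q would force √(9398) ∈ Q (pairing opposite roots) or √37, √254 ∈ Q (other pairings), all impossible. Hence [Q(γ):Q] = 4 = [Q(√37, √254):Q], so Q(γ) = Q(√37, √254).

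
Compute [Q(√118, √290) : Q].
[Q(√118, √290) : Q] = 4

[Q(√118):Q] = 2 (min poly x^2 - 118, irreducible since 118 is squarefree > 1). For the top step, suppose √290 ∈ Q(√118), say √290 = c + d√118 with c, d ∈ Q. Squaring: 290 = c^2 + 118d^2 + 2cd√118. Since √118 ∉ Q this forces 2cd = 0. If d = 0 then √290 = c ∈ Q, contradicting 290 squarefree > 1. If c = 0 then 290 = 118d^2, so 118·290 = (118d)^2 is a perfect square in Q — but 118·290 = 34220 is not a perfect square (since 118 and 290 are distinct squarefree integers). Contradiction. Hence √290 ∉ Q(√118), so x^2 - 290 stays irreducible over Q(√118) and [Q(√118, √290) : Q(√118)] = 2. By the tower law, [Q(√118, √290) : Q] = 2 · 2 = 4.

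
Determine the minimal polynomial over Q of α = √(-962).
m_α(x) = x^2 + 962

α satisfies α^2 + 962 = 0, so x^2 + 962 annihilates α. Since d = -962 is squarefree and ≠ 1, it is not a perfect square in Q, so x^2 + 962 has no rational root and is therefore irreducible over Q (a degree-2 polynomial over a field is irreducible iff it has no root). Hence m_α(x) = x^2 + 962.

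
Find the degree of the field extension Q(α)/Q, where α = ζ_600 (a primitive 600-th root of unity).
[Q(α):Q] = 160

The minimal polynomial of ζ_600 over Q is the 600-th cyclotomic polynomial Φ_600(x), which is irreducible over Q and has degree φ(600) = 160. Hence [Q(α):Q] = φ(600) = 160.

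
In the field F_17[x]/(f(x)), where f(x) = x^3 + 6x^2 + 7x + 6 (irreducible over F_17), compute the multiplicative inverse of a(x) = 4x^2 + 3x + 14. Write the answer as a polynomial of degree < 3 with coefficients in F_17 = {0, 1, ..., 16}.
a(x)^(-1) ≡ 6x^2 + 12x + 14 (mod f(x))

Since f is irreducible over F_17, F_17[x]/(f) is a field and a(x) ≠ 0 has an inverse. Apply the extended Euclidean algorithm to f(x) and a(x) in F_17[x]: f(x) = (13x + 13)·a(x) + (7x + 11);  a(x) = (3x + 3)·(7x + 11) + (15). The last nonzero remainder is the constant 15 = gcd(f, a) in F_17. Back-substituting through the division chain expresses 15 = s(x)·a(x) + t(x)·f(x) with s(x) ≡ 5x^2 + 10x + 6 (mod f), so (5x^2 + 10x + 6)·a(x) ≡ 15 (mod f). Multiplying by 15^(-1) ≡ 8 in F_17 gives a(x)^(-1) ≡ 8·(5x^2 + 10x + 6) ≡ 6x^2 + 12x + 14 (mod f). Check: (4x^2 + 3x + 14)·(6x^2 + 12x + 14) = 7x^4 + 15x^3 + 6x^2 + 6x + 9 ≡ 1 (mod x^3 + 6x^2 + 7x + 6).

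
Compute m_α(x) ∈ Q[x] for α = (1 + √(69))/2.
m_α(x) = x^2 - x - 17

From 2α - 1 = √(69), squaring gives (2α - 1)^2 = 69, i.e. 4α^2 - 4α + 1 = 69, so α^2 - α + (1 - 69)/4 = 0. Since 69 ≡ 1 (mod 4), (1 - 69)/4 = -17 ∈ Z. The polynomial x^2 - x - 17 has discriminant 1 - 4·(-17) = 69, which is not a perfect square in Q (d = 69 is squarefree and ≠ 1), so x^2 - x - 17 is irreducible over Q. It is the minimal polynomial of α.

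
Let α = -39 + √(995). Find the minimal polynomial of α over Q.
m_α(x) = x^2 + 78x + 526

From α + 39 = √(995), squaring gives (α + 39)^2 = 995, i.e. α^2 + 78α + 1521 = 995, so α^2 + 78α + 526 = 0. The discriminant of x^2 + 78x + 526 is (78)^2 - 4·(526) = 6084 - 2104 = 3980, and 4·(995) is not a perfect square in Q since 995 is squarefree and ≠ 1. Hence x^2 + 78x + 526 is irreducible over Q and is the minimal polynomial of α.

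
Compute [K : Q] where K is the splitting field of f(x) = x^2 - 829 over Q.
[K : Q] = 2

f(x) = x^2 - 829 factors as (x - √829)(x + √829). The splitting field is K = Q(√829). Since 829 is squarefree and > 1, it is not a perfect square, so x^2 - 829 is irreducible over Q and [Q(√829) : Q] = 2. Hence [K : Q] = 2.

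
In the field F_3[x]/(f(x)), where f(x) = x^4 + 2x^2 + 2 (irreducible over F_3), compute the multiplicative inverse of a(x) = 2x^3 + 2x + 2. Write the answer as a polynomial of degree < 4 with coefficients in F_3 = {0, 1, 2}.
a(x)^(-1) ≡ x^2 + x + 1 (mod f(x))

Since f is irreducible over F_3, F_3[x]/(f) is a field and a(x) ≠ 0 has an inverse. Apply the extended Euclidean algorithm to f(x) and a(x) in F_3[x]: f(x) = (2x)·a(x) + (x^2 + 2x + 2);  a(x) = (2x + 2)·(x^2 + 2x + 2) + (1). The last nonzero remainder is the constant 1 = gcd(f, a) in F_3. Back-substituting through the division chain expresses 1 = s(x)·a(x) + t(x)·f(x) with s(x) ≡ x^2 + x + 1 (mod f), so a(x)^(-1) ≡ s(x) = x^2 + x + 1 (mod f). Check: (2x^3 + 2x + 2)·(x^2 + x + 1) = 2x^5 + 2x^4 + x^3 + x^2 + x + 2 ≡ 1 (mod x^4 + 2x^2 + 2).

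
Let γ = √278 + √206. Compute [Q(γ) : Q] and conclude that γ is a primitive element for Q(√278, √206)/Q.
[Q(γ) : Q] = 4 (equivalently, Q(γ) = Q(√278, √206))

Obviously Q(γ) ⊆ Q(√278, √206), and [Q(√278, √206):Q] = 4 (since 278, 206 are distinct squarefree integers > 1 with 57268 not a perfect square). To show equality we compute the minimal polynomial of γ. From γ = √278 + √206: γ^2 = 278 + 2√(57268) + 206 = 484 + 2√(57268), so γ^2 - 484 = 2√(57268); squaring, (γ^2 - 484)^2 = 4·57268, i.e. γ^4 - 968γ^2 + 234256 - 229072 = 0, i.e. γ^4 - 968γ^2 + 5184 = 0. So γ is a root of x^4 - 968x^2 + 5184. This polynomial is irreducible over Q: it has no rational root (each ±√278 ± √206 is irrational), and any factorization into two quadratics over Q would force √(57268) ∈ Q (pairing opposite roots) or √278, √206 ∈ Q (other pairings), all impossible. Hence [Q(γ):Q] = 4 = [Q(√278, √206):Q], so Q(γ) = Q(√278, √206).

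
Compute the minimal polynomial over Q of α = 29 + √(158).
m_α(x) = x^2 - 58x + 683

From α - 29 = √(158), squaring gives (α - 29)^2 = 158, i.e. α^2 - 58α + 841 = 158, so α^2 - 58α + 683 = 0. The discriminant of x^2 - 58x + 683 is (-58)^2 - 4·(683) = 3364 - 2732 = 632, and 4·(158) is not a perfect square in Q since 158 is squarefree and ≠ 1. Hence x^2 - 58x + 683 is irreducible over Q and is the minimal polynomial of α.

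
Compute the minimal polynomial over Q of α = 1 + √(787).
m_α(x) = x^2 - 2x - 786

From α - 1 = √(787), squaring gives (α - 1)^2 = 787, i.e. α^2 - 2α + 1 = 787, so α^2 - 2α - 786 = 0. The discriminant of x^2 - 2x - 786 is (-2)^2 - 4·(-786) = 4 + 3144 = 3148, and 4·(787) is not a perfect square in Q since 787 is squarefree and ≠ 1. Hence x^2 - 2x - 786 is irreducible over Q and is the minimal polynomial of α.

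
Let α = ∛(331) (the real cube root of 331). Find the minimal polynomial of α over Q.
m_α(x) = x^3 - 331

α satisfies α^3 = 331, so x^3 - 331 annihilates α. By the rational root test, a rational root p/q (in lowest terms) of x^3 - 331 would satisfy p^3 = 331 q^3, forcing q = 1 and p^3 = 331; but 331 is not a perfect cube, contradiction. A monic cubic over Q with no rational root is irreducible (any nontrivial factorization would include a linear factor). Hence x^3 - 331 is the minimal polynomial of α, and in particular [Q(α):Q] = 3.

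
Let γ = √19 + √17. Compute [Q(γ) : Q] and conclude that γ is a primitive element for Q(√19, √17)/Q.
[Q(γ) : Q] = 4 (equivalently, Q(γ) = Q(√19, √17))

Obviously Q(γ) ⊆ Q(√19, √17), and [Q(√19, √17):Q] = 4 (since 19, 17 are distinct squarefree integers > 1 with 323 not a perfect square). To show equality we compute the minimal polynomial of γ. From γ = √19 + √17: γ^2 = 19 + 2√(323) + 17 = 36 + 2√(323), so γ^2 - 36 = 2√(323); squaring, (γ^2 - 36)^2 = 4·323, i.e. γ^4 - 72γ^2 + 1296 - 1292 = 0, i.e. γ^4 - 72γ^2 + 4 = 0. So γ is a root of x^4 - 72x^2 + 4. This polynomial is irreducible over Q: it has no rational root (each ±√19 ± √17 is irrational), and any factorization into two quadratics over Q would force √(323) ∈ Q (pairing opposite roots) or √19, √17 ∈ Q (other pairings), all impossible. Hence [Q(γ):Q] = 4 = [Q(√19, √17):Q], so Q(γ) = Q(√19, √17).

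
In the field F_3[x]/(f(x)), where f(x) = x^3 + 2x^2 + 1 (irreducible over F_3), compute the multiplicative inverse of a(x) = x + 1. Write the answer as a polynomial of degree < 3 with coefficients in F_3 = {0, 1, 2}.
a(x)^(-1) ≡ x^2 + x + 2 (mod f(x))

Since f is irreducible over F_3, F_3[x]/(f) is a field and a(x) ≠ 0 has an inverse. Apply the extended Euclidean algorithm to f(x) and a(x) in F_3[x]: f(x) = (x^2 + x + 2)·a(x) + (2). The last nonzero remainder is the constant 2 = gcd(f, a) in F_3. Back-substituting through the division chain expresses 2 = s(x)·a(x) + t(x)·f(x) with s(x) ≡ 2x^2 + 2x + 1 (mod f), so (2x^2 + 2x + 1)·a(x) ≡ 2 (mod f). Multiplying by 2^(-1) ≡ 2 in F_3 gives a(x)^(-1) ≡ 2·(2x^2 + 2x + 1) ≡ x^2 + x + 2 (mod f). Check: (x + 1)·(x^2 + x + 2) = x^3 + 2x^2 + 2 ≡ 1 (mod x^3 + 2x^2 + 1).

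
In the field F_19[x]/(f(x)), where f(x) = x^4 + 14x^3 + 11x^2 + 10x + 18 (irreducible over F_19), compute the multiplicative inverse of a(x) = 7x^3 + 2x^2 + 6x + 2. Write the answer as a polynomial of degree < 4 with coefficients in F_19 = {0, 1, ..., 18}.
a(x)^(-1) ≡ 12x^3 + 10x^2 + 3x + 14 (mod f(x))

Since f is irreducible over F_19, F_19[x]/(f) is a field and a(x) ≠ 0 has an inverse. Apply the extended Euclidean algorithm to f(x) and a(x) in F_19[x]: f(x) = (11x + 7)·a(x) + (7x^2 + 3x + 4);  a(x) = (x + 8)·(7x^2 + 3x + 4) + (16x + 8);  (7x^2 + 3x + 4) = (4x + 16)·(16x + 8) + (9). The last nonzero remainder is the constant 9 = gcd(f, a) in F_19. Back-substituting through the division chain expresses 9 = s(x)·a(x) + t(x)·f(x) with s(x) ≡ 13x^3 + 14x^2 + 8x + 12 (mod f), so (13x^3 + 14x^2 + 8x + 12)·a(x) ≡ 9 (mod f). Multiplying by 9^(-1) ≡ 17 in F_19 gives a(x)^(-1) ≡ 17·(13x^3 + 14x^2 + 8x + 12) ≡ 12x^3 + 10x^2 + 3x + 14 (mod f). Check: (7x^3 + 2x^2 + 6x + 2)·(12x^3 + 10x^2 + 3x + 14) = 8x^6 + 18x^5 + 18x^4 + 17x^3 + 9x^2 + 14x + 9 ≡ 1 (mod x^4 + 14x^3 + 11x^2 + 10x + 18).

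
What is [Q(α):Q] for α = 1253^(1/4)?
[Q(α):Q] = 4

α is a root of x^4 - 1253. By Eisenstein's criterion at the prime p = 7 (which divides the constant term 1253 but p^2 = 49 does not, since 1253 is squarefree), x^4 - 1253 is irreducible over Q. Hence [Q(α):Q] = 4.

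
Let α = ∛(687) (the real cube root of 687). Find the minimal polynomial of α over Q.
m_α(x) = x^3 - 687

α satisfies α^3 = 687, so x^3 - 687 annihilates α. By the rational root test, a rational root p/q (in lowest terms) of x^3 - 687 would satisfy p^3 = 687 q^3, forcing q = 1 and p^3 = 687; but 687 is not a perfect cube, contradiction. A monic cubic over Q with no rational root is irreducible (any nontrivial factorization would include a linear factor). Hence x^3 - 687 is the minimal polynomial of α, and in particular [Q(α):Q] = 3.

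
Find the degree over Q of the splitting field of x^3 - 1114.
[K : Q] = 6

The roots of x^3 - 1114 are ∛1114, ω∛1114, ω^2∛1114 where ω = e^(2πi/3) is a primitive cube root of unity, so K = Q(∛1114, ω). Now [Q(∛1114):Q] = 3 (since 1114 is not a perfect cube, x^3 - 1114 is irreducible) and [Q(ω):Q] = 2. Both 2 and 3 divide [K:Q], and [K:Q] ≤ 3·2 = 6, so [K:Q] = 6. (Equivalently: Q(∛1114) ⊂ R but ω ∉ R, so [K : Q(∛1114)] = 2.)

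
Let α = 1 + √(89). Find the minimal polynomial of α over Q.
m_α(x) = x^2 - 2x - 88

From α - 1 = √(89), squaring gives (α - 1)^2 = 89, i.e. α^2 - 2α + 1 = 89, so α^2 - 2α - 88 = 0. The discriminant of x^2 - 2x - 88 is (-2)^2 - 4·(-88) = 4 + 352 = 356, and 4·(89) is not a perfect square in Q since 89 is squarefree and ≠ 1. Hence x^2 - 2x - 88 is irreducible over Q and is the minimal polynomial of α.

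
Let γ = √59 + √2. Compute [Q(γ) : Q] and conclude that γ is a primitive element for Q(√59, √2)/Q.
[Q(γ) : Q] = 4 (equivalently, Q(γ) = Q(√59, √2))

Obviously Q(γ) ⊆ Q(√59, √2), and [Q(√59, √2):Q] = 4 (since 59, 2 are distinct squarefree integers > 1 with 118 not a perfect square). To show equality we compute the minimal polynomial of γ. From γ = √59 + √2: γ^2 = 59 + 2√(118) + 2 = 61 + 2√(118), so γ^2 - 61 = 2√(118); squaring, (γ^2 - 61)^2 = 4·118, i.e. γ^4 - 122γ^2 + 3721 - 472 = 0, i.e. γ^4 - 122γ^2 + 3249 = 0. So γ is a root of x^4 - 122x^2 + 3249. This polynomial is irreducible over Q: it has no rational root (each ±√59 ± √2 is irrational), and any factorization into two quadratics over Q would force √(118) ∈ Q (pairing opposite roots) or √59, √2 ∈ Q (other pairings), all impossible. Hence [Q(γ):Q] = 4 = [Q(√59, √2):Q], so Q(γ) = Q(√59, √2).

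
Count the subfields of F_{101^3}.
F_{101^3} has 2 subfields

The subfields of F_{p^n} are exactly the fields F_{p^d} for d | n (each is the fixed field of the unique index-d subgroup of Gal(F_{p^n}/F_p) ≅ Z/nZ). The divisors of n = 3 are {1, 3}, giving 2 subfields: F_{101^1}, F_{101^3}.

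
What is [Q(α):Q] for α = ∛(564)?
[Q(α):Q] = 3

The minimal polynomial of α is x^3 - 564, irreducible over Q since 564 is not a perfect cube (so x^3 - 564 has no rational root). Hence [Q(α):Q] = deg(m_α) = 3.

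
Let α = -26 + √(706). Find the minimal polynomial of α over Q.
m_α(x) = x^2 + 52x - 30

From α + 26 = √(706), squaring gives (α + 26)^2 = 706, i.e. α^2 + 52α + 676 = 706, so α^2 + 52α - 30 = 0. The discriminant of x^2 + 52x - 30 is (52)^2 - 4·(-30) = 2704 + 120 = 2824, and 4·(706) is not a perfect square in Q since 706 is squarefree and ≠ 1. Hence x^2 + 52x - 30 is irreducible over Q and is the minimal polynomial of α.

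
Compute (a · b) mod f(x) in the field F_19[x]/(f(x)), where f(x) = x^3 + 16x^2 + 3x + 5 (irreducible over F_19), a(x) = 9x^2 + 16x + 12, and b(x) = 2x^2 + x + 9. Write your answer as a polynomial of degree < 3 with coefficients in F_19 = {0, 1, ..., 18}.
a · b ≡ 10x^2 + 9x + 13 (mod f(x))

Multiply in F_19[x]: a(x)·b(x) = (9x^2 + 16x + 12)·(2x^2 + x + 9) = 18x^4 + 3x^3 + 7x^2 + 4x + 13. This has degree ≥ 3, so divide by f(x) over F_19: 18x^4 + 3x^3 + 7x^2 + 4x + 13 = (18x)·(x^3 + 16x^2 + 3x + 5) + (10x^2 + 9x + 13). Hence a·b ≡ 10x^2 + 9x + 13 (mod f). (F_19[x]/(f) is a field with 19^3 = 6859 elements since f is irreducible of degree 3.)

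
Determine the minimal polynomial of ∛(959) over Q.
m_α(x) = x^3 - 959

α satisfies α^3 = 959, so x^3 - 959 annihilates α. By the rational root test, a rational root p/q (in lowest terms) of x^3 - 959 would satisfy p^3 = 959 q^3, forcing q = 1 and p^3 = 959; but 959 is not a perfect cube, contradiction. A monic cubic over Q with no rational root is irreducible (any nontrivial factorization would include a linear factor). Hence x^3 - 959 is the minimal polynomial of α, and in particular [Q(α):Q] = 3.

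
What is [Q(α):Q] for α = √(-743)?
[Q(α):Q] = 2

[Q(α):Q] equals the degree of the minimal polynomial of α. Here α^2 = -743 and x^2 + 743 is irreducible (d = -743 is squarefree, ≠ 1, hence not a square), so deg(m_α) = 2. Thus [Q(α):Q] = 2.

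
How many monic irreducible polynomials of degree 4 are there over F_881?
There are 150606280440 monic irreducible polynomials of degree 4 over F_881

Each element of F_{881^4} that lies in no proper subfield is a root of exactly one monic irreducible of degree 4 over F_881, and each such polynomial has 4 distinct roots in F_{881^4}. By Möbius inversion the count is N_881(4) = (1/4) Σ_{d|4} μ(4/d) · 881^d = (1/4)(μ(4)·881^1 + μ(2)·881^2 + μ(1)·881^4) = 602425121760/4 = 150606280440.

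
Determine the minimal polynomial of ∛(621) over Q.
m_α(x) = x^3 - 621

α satisfies α^3 = 621, so x^3 - 621 annihilates α. By the rational root test, a rational root p/q (in lowest terms) of x^3 - 621 would satisfy p^3 = 621 q^3, forcing q = 1 and p^3 = 621; but 621 is not a perfect cube, contradiction. A monic cubic over Q with no rational root is irreducible (any nontrivial factorization would include a linear factor). Hence x^3 - 621 is the minimal polynomial of α, and in particular [Q(α):Q] = 3.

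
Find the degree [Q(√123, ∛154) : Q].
[Q(√123, ∛154) : Q] = 6

Let L = Q(√123, ∛154). Since Q(√123) ⊂ L and [Q(√123):Q] = 2, the tower law gives 2 | [L:Q]. Likewise Q(∛154) ⊂ L with [Q(∛154):Q] = 3 (because 154 is not a perfect cube), so 3 | [L:Q]. As gcd(2,3) = 1, [L:Q] is divisible by 6. Conversely L is generated over Q by √123 and ∛154, so [L:Q] ≤ 2·3 = 6. Therefore [Q(√123, ∛154) : Q] = 6.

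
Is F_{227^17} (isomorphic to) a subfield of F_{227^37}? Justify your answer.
No: F_{227^17} is not a subfield of F_{227^37}

F_{p^m} embeds in F_{p^n} iff m | n. Here 17 ∤ 37 (since 37 = 2·17 + 3 with remainder 3 ≠ 0), so F_{227^17} is not a subfield of F_{227^37}. Equivalently: if it were, the tower law would give 17 = [F_{227^17}:F_227] dividing [F_{227^37}:F_227] = 37, contradiction.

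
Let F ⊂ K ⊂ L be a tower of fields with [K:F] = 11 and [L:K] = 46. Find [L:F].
[L:F] = 506

The tower law says that for any tower of field extensions F ⊂ K ⊂ L with finite degrees, [L:F] = [L:K] · [K:F]. Here this gives [L:F] = 46 · 11 = 506.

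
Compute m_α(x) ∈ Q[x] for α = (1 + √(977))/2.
m_α(x) = x^2 - x - 244

From 2α - 1 = √(977), squaring gives (2α - 1)^2 = 977, i.e. 4α^2 - 4α + 1 = 977, so α^2 - α + (1 - 977)/4 = 0. Since 977 ≡ 1 (mod 4), (1 - 977)/4 = -244 ∈ Z. The polynomial x^2 - x - 244 has discriminant 1 - 4·(-244) = 977, which is not a perfect square in Q (d = 977 is squarefree and ≠ 1), so x^2 - x - 244 is irreducible over Q. It is the minimal polynomial of α.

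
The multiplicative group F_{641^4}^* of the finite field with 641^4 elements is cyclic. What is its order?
|F_{641^4}^*| = 168823196160

F_{641^4} has 641^4 = 168823196161 elements; its multiplicative group consists of all nonzero elements, so |F_{641^4}^*| = 168823196161 - 1 = 168823196160. (It is cyclic since any finite subgroup of the multiplicative group of a field is cyclic.)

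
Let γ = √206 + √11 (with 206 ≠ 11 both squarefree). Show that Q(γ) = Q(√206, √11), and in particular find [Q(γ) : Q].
[Q(γ) : Q] = 4 (equivalently, Q(γ) = Q(√206, √11))

Obviously Q(γ) ⊆ Q(√206, √11), and [Q(√206, √11):Q] = 4 (since 206, 11 are distinct squarefree integers > 1 with 2266 not a perfect square). To show equality we compute the minimal polynomial of γ. From γ = √206 + √11: γ^2 = 206 + 2√(2266) + 11 = 217 + 2√(2266), so γ^2 - 217 = 2√(2266); squaring, (γ^2 - 217)^2 = 4·2266, i.e. γ^4 - 434γ^2 + 47089 - 9064 = 0, i.e. γ^4 - 434γ^2 + 38025 = 0. So γ is a root of x^4 - 434x^2 + 38025. This polynomial is irreducible over Q: it has no rational root (each ±√206 ± √11 is irrational), and any factorization into two quadratics over Q would force √(2266) ∈ Q (pairing opposite roots) or √206, √11 ∈ Q (other pairings), all impossible. Hence [Q(γ):Q] = 4 = [Q(√206, √11):Q], so Q(γ) = Q(√206, √11).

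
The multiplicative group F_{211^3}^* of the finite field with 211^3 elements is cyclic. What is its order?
|F_{211^3}^*| = 9393930

F_{211^3} has 211^3 = 9393931 elements; its multiplicative group consists of all nonzero elements, so |F_{211^3}^*| = 9393931 - 1 = 9393930. (It is cyclic since any finite subgroup of the multiplicative group of a field is cyclic.)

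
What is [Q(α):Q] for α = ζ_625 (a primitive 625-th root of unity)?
[Q(α):Q] = 500

The minimal polynomial of ζ_625 over Q is the 625-th cyclotomic polynomial Φ_625(x), which is irreducible over Q and has degree φ(625) = 500. Hence [Q(α):Q] = φ(625) = 500.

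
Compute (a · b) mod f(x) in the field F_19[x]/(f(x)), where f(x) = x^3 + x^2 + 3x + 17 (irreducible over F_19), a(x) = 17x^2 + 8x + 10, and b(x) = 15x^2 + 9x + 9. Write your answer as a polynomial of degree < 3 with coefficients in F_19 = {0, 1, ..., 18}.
a · b ≡ 10x^2 + 10x + 12 (mod f(x))

Multiply in F_19[x]: a(x)·b(x) = (17x^2 + 8x + 10)·(15x^2 + 9x + 9) = 8x^4 + 7x^3 + 14x^2 + 10x + 14. This has degree ≥ 3, so divide by f(x) over F_19: 8x^4 + 7x^3 + 14x^2 + 10x + 14 = (8x + 18)·(x^3 + x^2 + 3x + 17) + (10x^2 + 10x + 12). Hence a·b ≡ 10x^2 + 10x + 12 (mod f). (F_19[x]/(f) is a field with 19^3 = 6859 elements since f is irreducible of degree 3.)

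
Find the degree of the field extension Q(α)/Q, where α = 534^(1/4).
[Q(α):Q] = 4

α is a root of x^4 - 534. By Eisenstein's criterion at the prime p = 2 (which divides the constant term 534 but p^2 = 4 does not, since 534 is squarefree), x^4 - 534 is irreducible over Q. Hence [Q(α):Q] = 4.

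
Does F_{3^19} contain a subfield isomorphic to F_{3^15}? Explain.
No: F_{3^15} is not a subfield of F_{3^19}

F_{p^m} embeds in F_{p^n} iff m | n. Here 15 ∤ 19 (since 19 = 1·15 + 4 with remainder 4 ≠ 0), so F_{3^15} is not a subfield of F_{3^19}. Equivalently: if it were, the tower law would give 15 = [F_{3^15}:F_3] dividing [F_{3^19}:F_3] = 19, contradiction.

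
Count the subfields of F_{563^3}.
F_{563^3} has 2 subfields

The subfields of F_{p^n} are exactly the fields F_{p^d} for d | n (each is the fixed field of the unique index-d subgroup of Gal(F_{p^n}/F_p) ≅ Z/nZ). The divisors of n = 3 are {1, 3}, giving 2 subfields: F_{563^1}, F_{563^3}.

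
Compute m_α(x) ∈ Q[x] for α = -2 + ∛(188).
m_α(x) = x^3 + 6x^2 + 12x - 180

Set β = α + 2 = ∛(188), so β^3 = 188. Then (α + 2)^3 - 188 = 0, i.e. α is a root of g(x) = (x + 2)^3 - 188 = x^3 + 6x^2 + 12x - 180. Since g(x) = h(x + 2) where h(x) = x^3 - 188, and h is irreducible over Q (because 188 is not a perfect cube, so h has no rational root, and a monic cubic with no rational root is irreducible), g is also irreducible (irreducibility is preserved under the substitution x → x + 2). Hence m_α(x) = x^3 + 6x^2 + 12x - 180.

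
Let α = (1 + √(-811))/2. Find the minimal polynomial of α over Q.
m_α(x) = x^2 - x + 203

From 2α - 1 = √(-811), squaring gives (2α - 1)^2 = -811, i.e. 4α^2 - 4α + 1 = -811, so α^2 - α + (1 + 811)/4 = 0. Since -811 ≡ 1 (mod 4), (1 + 811)/4 = 203 ∈ Z. The polynomial x^2 - x + 203 has discriminant 1 - 4·(203) = -811, which is not a perfect square in Q (d = -811 is squarefree and ≠ 1), so x^2 - x + 203 is irreducible over Q. It is the minimal polynomial of α.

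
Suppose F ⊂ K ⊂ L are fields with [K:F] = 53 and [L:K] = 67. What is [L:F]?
[L:F] = 3551

The tower law says that for any tower of field extensions F ⊂ K ⊂ L with finite degrees, [L:F] = [L:K] · [K:F]. Here this gives [L:F] = 67 · 53 = 3551.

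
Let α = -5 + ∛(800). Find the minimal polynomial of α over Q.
m_α(x) = x^3 + 15x^2 + 75x - 675

Set β = α + 5 = ∛(800), so β^3 = 800. Then (α + 5)^3 - 800 = 0, i.e. α is a root of g(x) = (x + 5)^3 - 800 = x^3 + 15x^2 + 75x - 675. Since g(x) = h(x + 5) where h(x) = x^3 - 800, and h is irreducible over Q (because 800 is not a perfect cube, so h has no rational root, and a monic cubic with no rational root is irreducible), g is also irreducible (irreducibility is preserved under the substitution x → x + 5). Hence m_α(x) = x^3 + 15x^2 + 75x - 675.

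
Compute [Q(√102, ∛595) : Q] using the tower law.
[Q(√102, ∛595) : Q] = 6

Let L = Q(√102, ∛595). Since Q(√102) ⊂ L and [Q(√102):Q] = 2, the tower law gives 2 | [L:Q]. Likewise Q(∛595) ⊂ L with [Q(∛595):Q] = 3 (because 595 is not a perfect cube), so 3 | [L:Q]. As gcd(2,3) = 1, [L:Q] is divisible by 6. Conversely L is generated over Q by √102 and ∛595, so [L:Q] ≤ 2·3 = 6. Therefore [Q(√102, ∛595) : Q] = 6.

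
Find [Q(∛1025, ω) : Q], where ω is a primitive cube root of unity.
[Q(∛1025, ω) : Q] = 6

[Q(∛1025):Q] = 3 (min poly x^3 - 1025, irreducible since 1025 is not a perfect cube). [Q(ω):Q] = 2 (min poly x^2 + x + 1). Since Q(∛1025) ⊂ R and ω ∉ R, we have ω ∉ Q(∛1025), so x^2 + x + 1 remains irreducible over Q(∛1025) and [Q(∛1025, ω) : Q(∛1025)] = 2. By the tower law, [Q(∛1025, ω) : Q] = 3 · 2 = 6. (In fact Q(∛1025, ω) is the splitting field of x^3 - 1025 over Q.)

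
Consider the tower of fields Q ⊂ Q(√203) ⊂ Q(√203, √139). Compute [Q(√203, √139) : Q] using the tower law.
[Q(√203, √139) : Q] = 4

[Q(√203):Q] = 2 (min poly x^2 - 203, irreducible since 203 is squarefree > 1). For the top step, suppose √139 ∈ Q(√203), say √139 = c + d√203 with c, d ∈ Q. Squaring: 139 = c^2 + 203d^2 + 2cd√203. Since √203 ∉ Q this forces 2cd = 0. If d = 0 then √139 = c ∈ Q, contradicting 139 squarefree > 1. If c = 0 then 139 = 203d^2, so 203·139 = (203d)^2 is a perfect square in Q — but 203·139 = 28217 is not a perfect square (since 203 and 139 are distinct squarefree integers). Contradiction. Hence √139 ∉ Q(√203), so x^2 - 139 stays irreducible over Q(√203) and [Q(√203, √139) : Q(√203)] = 2. By the tower law, [Q(√203, √139) : Q] = 2 · 2 = 4.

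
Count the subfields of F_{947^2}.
F_{947^2} has 2 subfields

The subfields of F_{p^n} are exactly the fields F_{p^d} for d | n (each is the fixed field of the unique index-d subgroup of Gal(F_{p^n}/F_p) ≅ Z/nZ). The divisors of n = 2 are {1, 2}, giving 2 subfields: F_{947^1}, F_{947^2}.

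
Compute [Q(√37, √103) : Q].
[Q(√37, √103) : Q] = 4

[Q(√37):Q] = 2 (min poly x^2 - 37, irreducible since 37 is squarefree > 1). For the top step, suppose √103 ∈ Q(√37), say √103 = c + d√37 with c, d ∈ Q. Squaring: 103 = c^2 + 37d^2 + 2cd√37. Since √37 ∉ Q this forces 2cd = 0. If d = 0 then √103 = c ∈ Q, contradicting 103 squarefree > 1. If c = 0 then 103 = 37d^2, so 37·103 = (37d)^2 is a perfect square in Q — but 37·103 = 3811 is not a perfect square (since 37 and 103 are distinct squarefree integers). Contradiction. Hence √103 ∉ Q(√37), so x^2 - 103 stays irreducible over Q(√37) and [Q(√37, √103) : Q(√37)] = 2. By the tower law, [Q(√37, √103) : Q] = 2 · 2 = 4.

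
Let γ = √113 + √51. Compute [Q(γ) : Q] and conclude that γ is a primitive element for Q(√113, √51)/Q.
[Q(γ) : Q] = 4 (equivalently, Q(γ) = Q(√113, √51))

Obviously Q(γ) ⊆ Q(√113, √51), and [Q(√113, √51):Q] = 4 (since 113, 51 are distinct squarefree integers > 1 with 5763 not a perfect square). To show equality we compute the minimal polynomial of γ. From γ = √113 + √51: γ^2 = 113 + 2√(5763) + 51 = 164 + 2√(5763), so γ^2 - 164 = 2√(5763); squaring, (γ^2 - 164)^2 = 4·5763, i.e. γ^4 - 328γ^2 + 26896 - 23052 = 0, i.e. γ^4 - 328γ^2 + 3844 = 0. So γ is a root of x^4 - 328x^2 + 3844. This polynomial is irreducible over Q: it has no rational root (each ±√113 ± √51 is irrational), and any factorization into two quadratics over Q would force √(5763) ∈ Q (pairing opposite roots) or √113, √51 ∈ Q (other pairings), all impossible. Hence [Q(γ):Q] = 4 = [Q(√113, √51):Q], so Q(γ) = Q(√113, √51).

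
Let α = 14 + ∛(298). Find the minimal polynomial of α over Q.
m_α(x) = x^3 - 42x^2 + 588x - 3042

Set β = α - 14 = ∛(298), so β^3 = 298. Then (α - 14)^3 - 298 = 0, i.e. α is a root of g(x) = (x - 14)^3 - 298 = x^3 - 42x^2 + 588x - 3042. Since g(x) = h(x - 14) where h(x) = x^3 - 298, and h is irreducible over Q (because 298 is not a perfect cube, so h has no rational root, and a monic cubic with no rational root is irreducible), g is also irreducible (irreducibility is preserved under the substitution x → x - 14). Hence m_α(x) = x^3 - 42x^2 + 588x - 3042.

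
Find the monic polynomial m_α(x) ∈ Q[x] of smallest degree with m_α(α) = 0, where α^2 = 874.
m_α(x) = x^2 - 874

α satisfies α^2 - 874 = 0, so x^2 - 874 annihilates α. Since d = 874 is squarefree and ≠ 1, it is not a perfect square in Q, so x^2 - 874 has no rational root and is therefore irreducible over Q (a degree-2 polynomial over a field is irreducible iff it has no root). Hence m_α(x) = x^2 - 874.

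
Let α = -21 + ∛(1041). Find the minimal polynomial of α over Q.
m_α(x) = x^3 + 63x^2 + 1323x + 8220

Set β = α + 21 = ∛(1041), so β^3 = 1041. Then (α + 21)^3 - 1041 = 0, i.e. α is a root of g(x) = (x + 21)^3 - 1041 = x^3 + 63x^2 + 1323x + 8220. Since g(x) = h(x + 21) where h(x) = x^3 - 1041, and h is irreducible over Q (because 1041 is not a perfect cube, so h has no rational root, and a monic cubic with no rational root is irreducible), g is also irreducible (irreducibility is preserved under the substitution x → x + 21). Hence m_α(x) = x^3 + 63x^2 + 1323x + 8220.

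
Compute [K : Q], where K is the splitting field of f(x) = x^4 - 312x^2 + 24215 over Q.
[K : Q] = 4

Solving the quadratic in x^2: x^2 = (312 ± √(312^2 - 4·24215))/2 = (312 ± √484)/2 = (312 ± 22)/2, giving x^2 = 145 or x^2 = 167. So f(x) = (x^2 - 145)(x^2 - 167) and the roots of f are ±√145, ±√167. Hence the splitting field is K = Q(√145, √167). Since 145 and 167 are distinct squarefree integers > 1, their product 24215 is not a perfect square, so √167 ∉ Q(√145). By the tower law [K:Q] = [Q(√145,√167):Q(√145)] · [Q(√145):Q] = 2 · 2 = 4.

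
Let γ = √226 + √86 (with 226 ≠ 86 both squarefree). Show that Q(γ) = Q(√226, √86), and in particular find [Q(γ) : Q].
[Q(γ) : Q] = 4 (equivalently, Q(γ) = Q(√226, √86))

Obviously Q(γ) ⊆ Q(√226, √86), and [Q(√226, √86):Q] = 4 (since 226, 86 are distinct squarefree integers > 1 with 19436 not a perfect square). To show equality we compute the minimal polynomial of γ. From γ = √226 + √86: γ^2 = 226 + 2√(19436) + 86 = 312 + 2√(19436), so γ^2 - 312 = 2√(19436); squaring, (γ^2 - 312)^2 = 4·19436, i.e. γ^4 - 624γ^2 + 97344 - 77744 = 0, i.e. γ^4 - 624γ^2 + 19600 = 0. So γ is a root of x^4 - 624x^2 + 19600. This polynomial is irreducible over Q: it has no rational root (each ±√226 ± √86 is irrational), and any factorization into two quadratics over Q would force √(19436) ∈ Q (pairing opposite roots) or √226, √86 ∈ Q (other pairings), all impossible. Hence [Q(γ):Q] = 4 = [Q(√226, √86):Q], so Q(γ) = Q(√226, √86).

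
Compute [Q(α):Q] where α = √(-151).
[Q(α):Q] = 2

[Q(α):Q] equals the degree of the minimal polynomial of α. Here α^2 = -151 and x^2 + 151 is irreducible (d = -151 is squarefree, ≠ 1, hence not a square), so deg(m_α) = 2. Thus [Q(α):Q] = 2.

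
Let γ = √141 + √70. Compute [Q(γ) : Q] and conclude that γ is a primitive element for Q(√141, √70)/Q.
[Q(γ) : Q] = 4 (equivalently, Q(γ) = Q(√141, √70))

Obviously Q(γ) ⊆ Q(√141, √70), and [Q(√141, √70):Q] = 4 (since 141, 70 are distinct squarefree integers > 1 with 9870 not a perfect square). To show equality we compute the minimal polynomial of γ. From γ = √141 + √70: γ^2 = 141 + 2√(9870) + 70 = 211 + 2√(9870), so γ^2 - 211 = 2√(9870); squaring, (γ^2 - 211)^2 = 4·9870, i.e. γ^4 - 422γ^2 + 44521 - 39480 = 0, i.e. γ^4 - 422γ^2 + 5041 = 0. So γ is a root of x^4 - 422x^2 + 5041. This polynomial is irreducible over Q: it has no rational root (each ±√141 ± √70 is irrational), and any factorization into two quadratics over Q would force √(9870) ∈ Q (pairing opposite roots) or √141, √70 ∈ Q (other pairings), all impossible. Hence [Q(γ):Q] = 4 = [Q(√141, √70):Q], so Q(γ) = Q(√141, √70).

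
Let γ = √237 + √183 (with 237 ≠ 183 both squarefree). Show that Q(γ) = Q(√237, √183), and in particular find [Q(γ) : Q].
[Q(γ) : Q] = 4 (equivalently, Q(γ) = Q(√237, √183))

Obviously Q(γ) ⊆ Q(√237, √183), and [Q(√237, √183):Q] = 4 (since 237, 183 are distinct squarefree integers > 1 with 43371 not a perfect square). To show equality we compute the minimal polynomial of γ. From γ = √237 + √183: γ^2 = 237 + 2√(43371) + 183 = 420 + 2√(43371), so γ^2 - 420 = 2√(43371); squaring, (γ^2 - 420)^2 = 4·43371, i.e. γ^4 - 840γ^2 + 176400 - 173484 = 0, i.e. γ^4 - 840γ^2 + 2916 = 0. So γ is a root of x^4 - 840x^2 + 2916. This polynomial is irreducible over Q: it has no rational root (each ±√237 ± √183 is irrational), and any factorization into two quadratics over Q would force √(43371) ∈ Q (pairing opposite roots) or √237, √183 ∈ Q (other pairings), all impossible. Hence [Q(γ):Q] = 4 = [Q(√237, √183):Q], so Q(γ) = Q(√237, √183).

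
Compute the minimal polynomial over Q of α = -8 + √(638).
m_α(x) = x^2 + 16x - 574

From α + 8 = √(638), squaring gives (α + 8)^2 = 638, i.e. α^2 + 16α + 64 = 638, so α^2 + 16α - 574 = 0. The discriminant of x^2 + 16x - 574 is (16)^2 - 4·(-574) = 256 + 2296 = 2552, and 4·(638) is not a perfect square in Q since 638 is squarefree and ≠ 1. Hence x^2 + 16x - 574 is irreducible over Q and is the minimal polynomial of α.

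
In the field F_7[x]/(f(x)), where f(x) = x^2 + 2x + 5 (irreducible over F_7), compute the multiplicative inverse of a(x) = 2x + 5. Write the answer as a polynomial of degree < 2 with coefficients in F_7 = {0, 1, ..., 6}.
a(x)^(-1) ≡ 3x + 2 (mod f(x))

Since f is irreducible over F_7, F_7[x]/(f) is a field and a(x) ≠ 0 has an inverse. Apply the extended Euclidean algorithm to f(x) and a(x) in F_7[x]: f(x) = (4x + 5)·a(x) + (1). The last nonzero remainder is the constant 1 = gcd(f, a) in F_7. Back-substituting through the division chain expresses 1 = s(x)·a(x) + t(x)·f(x) with s(x) ≡ 3x + 2 (mod f), so a(x)^(-1) ≡ s(x) = 3x + 2 (mod f). Check: (2x + 5)·(3x + 2) = 6x^2 + 5x + 3 ≡ 1 (mod x^2 + 2x + 5).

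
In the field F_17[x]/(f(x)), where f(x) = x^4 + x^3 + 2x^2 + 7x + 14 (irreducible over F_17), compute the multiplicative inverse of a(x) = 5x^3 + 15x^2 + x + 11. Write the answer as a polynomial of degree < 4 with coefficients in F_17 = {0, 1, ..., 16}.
a(x)^(-1) ≡ 15x^3 + 7x^2 + 12x + 13 (mod f(x))

Since f is irreducible over F_17, F_17[x]/(f) is a field and a(x) ≠ 0 has an inverse. Apply the extended Euclidean algorithm to f(x) and a(x) in F_17[x]: f(x) = (7x + 3)·a(x) + (x^2 + 12x + 15);  a(x) = (5x + 6)·(x^2 + 12x + 15) + (7x + 6);  (x^2 + 12x + 15) = (5x + 12)·(7x + 6) + (11). The last nonzero remainder is the constant 11 = gcd(f, a) in F_17. Back-substituting through the division chain expresses 11 = s(x)·a(x) + t(x)·f(x) with s(x) ≡ 12x^3 + 9x^2 + 13x + 7 (mod f), so (12x^3 + 9x^2 + 13x + 7)·a(x) ≡ 11 (mod f). Multiplying by 11^(-1) ≡ 14 in F_17 gives a(x)^(-1) ≡ 14·(12x^3 + 9x^2 + 13x + 7) ≡ 15x^3 + 7x^2 + 12x + 13 (mod f). Check: (5x^3 + 15x^2 + x + 11)·(15x^3 + 7x^2 + 12x + 13) = 7x^6 + 5x^5 + 10x^4 + 9x^3 + 12x^2 + 9x + 7 ≡ 1 (mod x^4 + x^3 + 2x^2 + 7x + 14).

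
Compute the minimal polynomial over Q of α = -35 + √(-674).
m_α(x) = x^2 + 70x + 1899

From α + 35 = √(-674), squaring gives (α + 35)^2 = -674, i.e. α^2 + 70α + 1225 = -674, so α^2 + 70α + 1899 = 0. The discriminant of x^2 + 70x + 1899 is (70)^2 - 4·(1899) = 4900 - 7596 = -2696, and 4·(-674) is not a perfect square in Q since -674 is squarefree and ≠ 1. Hence x^2 + 70x + 1899 is irreducible over Q and is the minimal polynomial of α.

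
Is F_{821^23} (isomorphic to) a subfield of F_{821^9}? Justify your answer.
No: F_{821^23} is not a subfield of F_{821^9}

F_{p^m} embeds in F_{p^n} iff m | n. Here 23 ∤ 9 (since 9 = 0·23 + 9 with remainder 9 ≠ 0), so F_{821^23} is not a subfield of F_{821^9}. Equivalently: if it were, the tower law would give 23 = [F_{821^23}:F_821] dividing [F_{821^9}:F_821] = 9, contradiction.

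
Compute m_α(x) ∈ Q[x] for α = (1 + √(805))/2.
m_α(x) = x^2 - x - 201

From 2α - 1 = √(805), squaring gives (2α - 1)^2 = 805, i.e. 4α^2 - 4α + 1 = 805, so α^2 - α + (1 - 805)/4 = 0. Since 805 ≡ 1 (mod 4), (1 - 805)/4 = -201 ∈ Z. The polynomial x^2 - x - 201 has discriminant 1 - 4·(-201) = 805, which is not a perfect square in Q (d = 805 is squarefree and ≠ 1), so x^2 - x - 201 is irreducible over Q. It is the minimal polynomial of α.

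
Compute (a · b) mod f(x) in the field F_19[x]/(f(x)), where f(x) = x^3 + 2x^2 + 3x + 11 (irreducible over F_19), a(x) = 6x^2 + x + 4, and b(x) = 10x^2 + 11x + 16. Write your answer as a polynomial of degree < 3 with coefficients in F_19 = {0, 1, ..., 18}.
a · b ≡ 17x^2 + 7x + 16 (mod f(x))

Multiply in F_19[x]: a(x)·b(x) = (6x^2 + x + 4)·(10x^2 + 11x + 16) = 3x^4 + 14x^2 + 3x + 7. This has degree ≥ 3, so divide by f(x) over F_19: 3x^4 + 14x^2 + 3x + 7 = (3x + 13)·(x^3 + 2x^2 + 3x + 11) + (17x^2 + 7x + 16). Hence a·b ≡ 17x^2 + 7x + 16 (mod f). (F_19[x]/(f) is a field with 19^3 = 6859 elements since f is irreducible of degree 3.)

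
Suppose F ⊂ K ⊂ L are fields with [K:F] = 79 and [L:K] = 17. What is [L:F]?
[L:F] = 1343

The tower law says that for any tower of field extensions F ⊂ K ⊂ L with finite degrees, [L:F] = [L:K] · [K:F]. Here this gives [L:F] = 17 · 79 = 1343.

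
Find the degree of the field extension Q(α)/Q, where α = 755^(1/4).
[Q(α):Q] = 4

α is a root of x^4 - 755. By Eisenstein's criterion at the prime p = 5 (which divides the constant term 755 but p^2 = 25 does not, since 755 is squarefree), x^4 - 755 is irreducible over Q. Hence [Q(α):Q] = 4.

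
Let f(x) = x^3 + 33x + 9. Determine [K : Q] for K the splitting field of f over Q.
[K : Q] = 6

By the rational root test, any rational root of the monic integer polynomial f(x) = x^3 + 33x + 9 must be an integer dividing the constant term 9, i.e. one of ±{1, 3, 9}. Evaluating: f(1) = 43, f(-1) = -25, f(3) = 135, f(-3) = -117, f(9) = 1035, f(-9) = -1017; none is 0, so f has no rational root and is therefore irreducible over Q (a cubic with no linear factor over a field is irreducible). For an irreducible cubic, the Galois group is A_3 or S_3 according as the discriminant disc(f) = -4a^3 - 27b^2 = -4·(33)^3 - 27·(9)^2 = -145935 is or is not a square in Q. Here disc(f) = -145935 is not a perfect square in Q, so the Galois group of f over Q is not contained in A_3 and must be all of S_3. The splitting field has degree |S_3| = 6 over Q, so [K : Q] = 6.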